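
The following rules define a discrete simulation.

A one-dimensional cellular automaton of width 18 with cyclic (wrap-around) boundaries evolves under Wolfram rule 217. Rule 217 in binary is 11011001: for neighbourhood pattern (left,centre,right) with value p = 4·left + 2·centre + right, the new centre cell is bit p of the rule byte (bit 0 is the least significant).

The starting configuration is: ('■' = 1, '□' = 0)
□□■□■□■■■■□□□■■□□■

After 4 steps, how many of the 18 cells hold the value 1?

15

0) □□■□■□■■■■□□□■■□□■
1) ■□□□□□■■■■■■□■■■□□
2) □■■■■□■■■■■■□■■■■□
3) □■■■■□■■■■■■□■■■■■
4) □■■■■□■■■■■■□■■■■■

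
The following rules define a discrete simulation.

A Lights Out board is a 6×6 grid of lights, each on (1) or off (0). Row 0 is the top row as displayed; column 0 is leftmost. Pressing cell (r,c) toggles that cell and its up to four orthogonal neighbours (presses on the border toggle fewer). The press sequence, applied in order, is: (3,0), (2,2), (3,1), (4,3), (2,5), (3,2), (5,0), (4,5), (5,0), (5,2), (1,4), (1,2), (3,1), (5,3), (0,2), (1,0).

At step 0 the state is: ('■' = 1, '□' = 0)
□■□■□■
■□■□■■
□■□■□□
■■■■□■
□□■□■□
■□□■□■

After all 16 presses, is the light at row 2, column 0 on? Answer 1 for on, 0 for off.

0

step 0: □■□■□■
■□■□■■
□■□■□□
■■■■□■
□□■□■□
■□□■□■
step 1: □■□■□■
■□■□■■
■■□■□□
□□■■□■
■□■□■□
■□□■□■
step 2: □■□■□■
■□□□■■
■□■□□□
□□□■□■
■□■□■□
■□□■□■
step 3: □■□■□■
■□□□■■
■■■□□□
■■■■□■
■■■□■□
■□□■□■
step 4: □■□■□■
■□□□■■
■■■□□□
■■■□□■
■■□■□□
■□□□□■
step 5: □■□■□■
■□□□■□
■■■□■■
■■■□□□
■■□■□□
■□□□□■
step 6: □■□■□■
■□□□■□
■■□□■■
■□□■□□
■■■■□□
■□□□□■
step 7: □■□■□■
■□□□■□
■■□□■■
■□□■□□
□■■■□□
□■□□□■
step 8: □■□■□■
■□□□■□
■■□□■■
■□□■□■
□■■■■■
□■□□□□
step 9: □■□■□■
■□□□■□
■■□□■■
■□□■□■
■■■■■■
■□□□□□
step 10: □■□■□■
■□□□■□
■■□□■■
■□□■□■
■■□■■■
■■■■□□
step 11: □■□■■■
■□□■□■
■■□□□■
■□□■□■
■■□■■■
■■■■□□
step 12: □■■■■■
■■■□□■
■■■□□■
■□□■□■
■■□■■■
■■■■□□
step 13: □■■■■■
■■■□□■
■□■□□■
□■■■□■
■□□■■■
■■■■□□
step 14: □■■■■■
■■■□□■
■□■□□■
□■■■□■
■□□□■■
■■□□■□
step 15: □□□□■■
■■□□□■
■□■□□■
□■■■□■
■□□□■■
■■□□■□
step 16: ■□□□■■
□□□□□■
□□■□□■
□■■■□■
■□□□■■
■■□□■□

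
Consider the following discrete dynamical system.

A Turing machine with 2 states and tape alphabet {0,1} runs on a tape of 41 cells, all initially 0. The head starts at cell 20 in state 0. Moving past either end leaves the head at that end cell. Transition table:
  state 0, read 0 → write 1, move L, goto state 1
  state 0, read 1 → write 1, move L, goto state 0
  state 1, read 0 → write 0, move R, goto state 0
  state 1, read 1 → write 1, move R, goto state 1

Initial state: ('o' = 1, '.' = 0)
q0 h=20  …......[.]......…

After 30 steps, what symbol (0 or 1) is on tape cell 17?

k=0  q0 h=20  …......[.]......…
k=1  q1 h=19  …......[.]o.....…
k=2  q0 h=20  …......[o]......…
k=3  q0 h=19  …......[.]o.....…
k=4  q1 h=18  …......[.]oo....…
k=5  q0 h=19  …......[o]o.....…
k=6  q0 h=18  …......[.]oo....…
k=7  q1 h=17  …......[.]ooo...…
k=8  q0 h=18  …......[o]oo....…
k=9  q0 h=17  …......[.]ooo...…
k=10  q1 h=16  …......[.]oooo..…
k=11  q0 h=17  …......[o]ooo...…
k=12  q0 h=16  …......[.]oooo..…
k=13  q1 h=15  …......[.]ooooo.…
k=14  q0 h=16  …......[o]oooo..…
k=15  q0 h=15  …......[.]ooooo.…
k=16  q1 h=14  …......[.]oooooo…
k=17  q0 h=15  …......[o]ooooo.…
k=18  q0 h=14  …......[.]oooooo…
k=19  q1 h=13  …......[.]oooooo…
k=20  q0 h=14  …......[o]oooooo…
k=21  q0 h=13  …......[.]oooooo…
k=22  q1 h=12  …......[.]oooooo…
k=23  q0 h=13  …......[o]oooooo…
k=24  q0 h=12  …......[.]oooooo…
k=25  q1 h=11  …......[.]oooooo…
k=26  q0 h=12  …......[o]oooooo…
k=27  q0 h=11  …......[.]oooooo…
k=28  q1 h=10  …......[.]oooooo…
k=29  q0 h=11  …......[o]oooooo…
k=30  q0 h=10  …......[.]oooooo…

1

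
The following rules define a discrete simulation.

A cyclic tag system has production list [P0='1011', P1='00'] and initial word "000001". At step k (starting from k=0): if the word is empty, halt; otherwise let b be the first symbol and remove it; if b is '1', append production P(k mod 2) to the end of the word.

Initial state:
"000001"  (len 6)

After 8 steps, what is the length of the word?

0

gen 0: "000001"  (len 6)
gen 1: "00001"  (len 5)
gen 2: "0001"  (len 4)
gen 3: "001"  (len 3)
gen 4: "01"  (len 2)
gen 5: "1"  (len 1)
gen 6: "00"  (len 2)
gen 7: "0"  (len 1)
gen 8: (halted — word empty)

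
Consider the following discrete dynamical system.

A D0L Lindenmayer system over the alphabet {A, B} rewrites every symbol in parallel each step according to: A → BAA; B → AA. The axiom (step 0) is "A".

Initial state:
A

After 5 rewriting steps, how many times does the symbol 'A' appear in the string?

gen 0: A
gen 1: BAA
gen 2: AABAABAA
gen 3: BAABAAAABAABAAAABAABAA
gen 4: AABAABAAAABAABAABAABAAAABAABAAAABAABAABAABAAAABAABAAAABAABAA
gen 5: BAABAAAABAABAAAABAABAABAABAAAABAABAAAABAABAAAABAABAAAABAAB…BAABAAAABAABAABAABAAAABAABAAAABAABAABAABAAAABAABAAAABAABAA  (len 164)

120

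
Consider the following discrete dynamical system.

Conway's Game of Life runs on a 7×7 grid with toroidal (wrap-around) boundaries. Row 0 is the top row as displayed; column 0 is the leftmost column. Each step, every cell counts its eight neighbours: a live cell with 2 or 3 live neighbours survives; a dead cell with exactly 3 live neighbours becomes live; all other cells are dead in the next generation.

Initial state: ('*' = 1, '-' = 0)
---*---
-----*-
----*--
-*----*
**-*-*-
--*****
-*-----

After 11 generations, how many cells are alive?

0) ---*---
-----*-
----*--
-*----*
**-*-*-
--*****
-*-----
1) -------
----*--
-----*-
-**-***
-*-*---
---*-**
-----*-
2) -------
-------
---*--*
*******
-*-*---
--*--**
----***
3) -----*-
-------
-*-*--*
-*---**
-------
*-**--*
----*-*
4) -----*-
-------
--*--**
--*--**
-**--*-
*--*-**
*--**-*
5) ----***
-----**
-----**
*-***--
-***---
---*---
*--*---
6) *---*--
*------
*--*---
*---***
-*-----
-*-**--
---*-**
7) *---**-
**----*
**--**-
**--***
-***--*
*--***-
*-**-**
8) --***--
-------
--*-*--
-------
-------
-------
*-*----
9) -***---
--*-*--
-------
-------
-------
-------
-**----
10) -------
-**----
-------
-------
-------
-------
-*-*---
11) -*-----
-------
-------
-------
-------
-------
-------

1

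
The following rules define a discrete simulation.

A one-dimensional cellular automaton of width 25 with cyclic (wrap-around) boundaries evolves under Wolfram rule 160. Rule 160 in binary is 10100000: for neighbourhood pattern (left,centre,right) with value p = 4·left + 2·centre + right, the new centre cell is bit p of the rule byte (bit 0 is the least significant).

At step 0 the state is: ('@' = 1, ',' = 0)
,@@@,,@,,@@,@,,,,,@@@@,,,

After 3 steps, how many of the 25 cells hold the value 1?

0

0) ,@@@,,@,,@@,@,,,,,@@@@,,,
1) ,,@,,,,,,,,@,,,,,,,@@,,,,
2) ,,,,,,,,,,,,,,,,,,,,,,,,,
3) ,,,,,,,,,,,,,,,,,,,,,,,,,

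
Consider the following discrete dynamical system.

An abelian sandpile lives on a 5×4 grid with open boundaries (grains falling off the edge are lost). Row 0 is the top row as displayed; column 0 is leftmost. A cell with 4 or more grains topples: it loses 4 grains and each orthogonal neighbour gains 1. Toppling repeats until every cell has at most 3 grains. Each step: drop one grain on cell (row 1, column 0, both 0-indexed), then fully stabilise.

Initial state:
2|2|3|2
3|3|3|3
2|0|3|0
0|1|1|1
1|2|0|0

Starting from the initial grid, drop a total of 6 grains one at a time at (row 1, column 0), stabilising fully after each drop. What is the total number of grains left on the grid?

27

0) 2|2|3|2
3|3|3|3
2|0|3|0
0|1|1|1
1|2|0|0
1) 0|1|2|0
2|2|3|1
3|2|0|2
0|1|2|1
1|2|0|0
2) 0|1|2|0
3|2|3|1
3|2|0|2
0|1|2|1
1|2|0|0
3) 1|1|2|0
1|3|3|1
0|3|0|2
1|1|2|1
1|2|0|0
4) 1|1|2|0
2|3|3|1
0|3|0|2
1|1|2|1
1|2|0|0
5) 1|1|2|0
3|3|3|1
0|3|0|2
1|1|2|1
1|2|0|0
6) 2|2|3|0
1|2|0|2
2|0|2|2
1|2|2|1
1|2|0|0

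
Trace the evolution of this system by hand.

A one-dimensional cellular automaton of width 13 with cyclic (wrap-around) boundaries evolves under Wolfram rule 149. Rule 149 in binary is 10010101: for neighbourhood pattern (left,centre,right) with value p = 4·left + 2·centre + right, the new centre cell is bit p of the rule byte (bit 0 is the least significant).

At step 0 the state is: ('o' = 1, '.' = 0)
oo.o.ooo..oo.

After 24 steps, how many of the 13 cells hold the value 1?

6

[0] oo.o.ooo..oo.
[1] ...o..o.o....
[2] oo.oo.o.ooooo
[3] o.....o..oooo
[4] .oooo.oo..ooo
[5] ..oo....o..o.
[6] o...ooo.oo.oo
[7] .oo..o......o
[8] ...o.oooooo.o
[9] oo.o..oooo..o
[10] o..oo..oo.o..
[11] oo...o....oo.
[12] ..oo.oooo....
[13] o.....oo.oooo
[14] .oooo.....ooo
[15] ..oo.oooo..o.
[16] o.....oo.o.oo
[17] .oooo....o..o
[18] ..oo.ooo.oo.o
[19] o.....o.....o
[20] .oooo.ooooo..
[21] ..oo...ooo.oo
[22] o...oo..o....
[23] ooo...o.oooo.
[24] .o.oo.o..oo..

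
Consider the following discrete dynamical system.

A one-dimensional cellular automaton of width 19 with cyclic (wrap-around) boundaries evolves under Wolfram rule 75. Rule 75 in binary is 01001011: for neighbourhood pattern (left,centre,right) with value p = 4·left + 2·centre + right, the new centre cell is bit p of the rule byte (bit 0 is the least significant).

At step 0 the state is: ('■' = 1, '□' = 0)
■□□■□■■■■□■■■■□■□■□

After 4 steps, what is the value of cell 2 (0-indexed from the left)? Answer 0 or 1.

0

0) ■□□■□■■■■□■■■■□■□■□
1) □□■□□■□□■□■□□■□□□□□
2) ■■□□■□□■□□□□■□□■■■■
3) □■□■□□■□□■■■□□■■□□□
4) ■□□□□■□□■■□■□■■■□■■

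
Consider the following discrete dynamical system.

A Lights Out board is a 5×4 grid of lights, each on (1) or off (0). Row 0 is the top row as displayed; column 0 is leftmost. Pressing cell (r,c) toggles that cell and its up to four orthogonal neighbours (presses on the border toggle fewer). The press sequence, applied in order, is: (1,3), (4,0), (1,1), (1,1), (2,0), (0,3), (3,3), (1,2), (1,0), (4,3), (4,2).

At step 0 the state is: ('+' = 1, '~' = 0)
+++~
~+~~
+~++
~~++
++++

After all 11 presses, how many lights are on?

11

gen 0: +++~
~+~~
+~++
~~++
++++
gen 1: ++++
~+++
+~+~
~~++
++++
gen 2: ++++
~+++
+~+~
+~++
~~++
gen 3: +~++
+~~+
+++~
+~++
~~++
gen 4: ++++
~+++
+~+~
+~++
~~++
gen 5: ++++
++++
~++~
~~++
~~++
gen 6: ++~~
+++~
~++~
~~++
~~++
gen 7: ++~~
+++~
~+++
~~~~
~~+~
gen 8: +++~
+~~+
~+~+
~~~~
~~+~
gen 9: ~++~
~+~+
++~+
~~~~
~~+~
gen 10: ~++~
~+~+
++~+
~~~+
~~~+
gen 11: ~++~
~+~+
++~+
~~++
~++~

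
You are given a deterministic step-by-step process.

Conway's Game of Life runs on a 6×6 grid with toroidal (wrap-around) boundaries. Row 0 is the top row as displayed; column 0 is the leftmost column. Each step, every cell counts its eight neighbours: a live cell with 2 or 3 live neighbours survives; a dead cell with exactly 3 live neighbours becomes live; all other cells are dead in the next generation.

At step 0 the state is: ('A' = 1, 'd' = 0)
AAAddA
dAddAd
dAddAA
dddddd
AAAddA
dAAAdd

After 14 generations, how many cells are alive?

step 0: AAAddA
dAddAd
dAddAA
dddddd
AAAddA
dAAAdd
step 1: ddddAA
dddAAd
AdddAA
ddAdAd
AddAdd
dddAAd
step 2: dddddA
AddAdd
dddddd
AAddAd
ddAddA
dddAdd
step 3: ddddAd
dddddd
AAdddA
AAdddA
AAAAAA
ddddAd
step 4: dddddd
AddddA
dAdddA
dddAdd
ddAAdd
AAAddd
step 5: dddddA
AddddA
ddddAA
dddAAd
dddAdd
dAAAdd
step 6: dAAdAA
Addddd
AddAdd
dddAdA
dddddd
ddAAAd
step 7: AAAdAA
AdAAAd
AdddAA
ddddAd
ddAddd
dAAdAA
step 8: dddddd
ddAddd
AAdddd
dddAAd
dAAdAA
ddddAd
step 9: dddddd
dAdddd
dAAAdd
dddAAd
ddAddA
dddAAA
step 10: ddddAd
dAdddd
dAdAAd
dAddAd
ddAddA
dddAAA
step 11: dddAAA
ddAAAd
AAdAAd
AAddAA
AdAddA
dddAdA
step 12: dddddA
AAdddd
dddddd
dddddd
ddAAdd
ddAAdd
step 13: AAAddd
Addddd
dddddd
dddddd
ddAAdd
ddAAAd
step 14: AdAddA
Addddd
dddddd
dddddd
ddAdAd
ddddAd

7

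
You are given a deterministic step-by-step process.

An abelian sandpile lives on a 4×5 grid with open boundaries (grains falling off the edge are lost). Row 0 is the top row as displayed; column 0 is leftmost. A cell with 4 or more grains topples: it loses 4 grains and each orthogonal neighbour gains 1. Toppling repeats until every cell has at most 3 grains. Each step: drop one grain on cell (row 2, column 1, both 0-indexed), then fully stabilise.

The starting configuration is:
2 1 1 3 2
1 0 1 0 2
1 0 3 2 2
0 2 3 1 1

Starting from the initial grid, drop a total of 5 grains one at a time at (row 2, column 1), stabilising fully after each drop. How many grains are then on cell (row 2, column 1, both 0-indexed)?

3

[0] 2 1 1 3 2
1 0 1 0 2
1 0 3 2 2
0 2 3 1 1
[1] 2 1 1 3 2
1 0 1 0 2
1 1 3 2 2
0 2 3 1 1
[2] 2 1 1 3 2
1 0 1 0 2
1 2 3 2 2
0 2 3 1 1
[3] 2 1 1 3 2
1 0 1 0 2
1 3 3 2 2
0 2 3 1 1
[4] 2 1 1 3 2
1 1 2 0 2
2 2 1 3 2
1 0 1 2 1
[5] 2 1 1 3 2
1 1 2 0 2
2 3 1 3 2
1 0 1 2 1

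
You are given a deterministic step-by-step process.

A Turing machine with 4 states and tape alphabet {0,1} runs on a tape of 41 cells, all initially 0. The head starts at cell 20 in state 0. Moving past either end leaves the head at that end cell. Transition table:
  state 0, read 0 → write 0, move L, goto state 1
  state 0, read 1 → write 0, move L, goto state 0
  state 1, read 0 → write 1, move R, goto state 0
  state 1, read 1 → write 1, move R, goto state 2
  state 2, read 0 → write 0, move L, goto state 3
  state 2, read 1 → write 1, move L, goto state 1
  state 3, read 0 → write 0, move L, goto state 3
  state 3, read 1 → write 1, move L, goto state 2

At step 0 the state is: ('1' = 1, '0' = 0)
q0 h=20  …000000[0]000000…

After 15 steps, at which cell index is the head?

t=0: q0 h=20  …000000[0]000000…
t=1: q1 h=19  …000000[0]000000…
t=2: q0 h=20  …000001[0]000000…
t=3: q1 h=19  …000000[1]000000…
t=4: q2 h=20  …000001[0]000000…
t=5: q3 h=19  …000000[1]000000…
t=6: q2 h=18  …000000[0]100000…
t=7: q3 h=17  …000000[0]010000…
t=8: q3 h=16  …000000[0]001000…
t=9: q3 h=15  …000000[0]000100…
t=10: q3 h=14  …000000[0]000010…
t=11: q3 h=13  …000000[0]000001…
t=12: q3 h=12  …000000[0]000000…
t=13: q3 h=11  …000000[0]000000…
t=14: q3 h=10  …000000[0]000000…
t=15: q3 h= 9  …000000[0]000000…

9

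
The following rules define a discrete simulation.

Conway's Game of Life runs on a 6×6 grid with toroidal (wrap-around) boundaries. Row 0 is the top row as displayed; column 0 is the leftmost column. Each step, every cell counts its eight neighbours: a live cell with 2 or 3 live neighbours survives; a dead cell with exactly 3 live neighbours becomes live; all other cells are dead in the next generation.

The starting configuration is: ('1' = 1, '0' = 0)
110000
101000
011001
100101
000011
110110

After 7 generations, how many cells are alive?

3

t=0: 110000
101000
011001
100101
000011
110110
t=1: 000100
001001
001111
011100
011000
011110
t=2: 010000
001001
100001
100000
100010
010010
t=3: 111000
010001
110001
110000
110000
110001
t=4: 001000
000001
001001
001000
001000
000001
t=5: 000000
000000
000000
011100
000000
000000
t=6: 000000
000000
001000
001000
001000
000000
t=7: 000000
000000
000000
011100
000000
000000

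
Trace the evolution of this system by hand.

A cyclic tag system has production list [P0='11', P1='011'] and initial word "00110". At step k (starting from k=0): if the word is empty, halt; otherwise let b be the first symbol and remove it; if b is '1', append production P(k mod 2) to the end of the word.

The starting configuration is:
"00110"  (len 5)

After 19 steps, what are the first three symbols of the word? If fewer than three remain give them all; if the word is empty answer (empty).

k=0  "00110"  (len 5)
k=1  "0110"  (len 4)
k=2  "110"  (len 3)
k=3  "1011"  (len 4)
k=4  "011011"  (len 6)
k=5  "11011"  (len 5)
k=6  "1011011"  (len 7)
k=7  "01101111"  (len 8)
k=8  "1101111"  (len 7)
k=9  "10111111"  (len 8)
k=10  "0111111011"  (len 10)
k=11  "111111011"  (len 9)
k=12  "11111011011"  (len 11)
k=13  "111101101111"  (len 12)
k=14  "11101101111011"  (len 14)
k=15  "110110111101111"  (len 15)
k=16  "10110111101111011"  (len 17)
k=17  "011011110111101111"  (len 18)
k=18  "11011110111101111"  (len 17)
k=19  "101111011110111111"  (len 18)

101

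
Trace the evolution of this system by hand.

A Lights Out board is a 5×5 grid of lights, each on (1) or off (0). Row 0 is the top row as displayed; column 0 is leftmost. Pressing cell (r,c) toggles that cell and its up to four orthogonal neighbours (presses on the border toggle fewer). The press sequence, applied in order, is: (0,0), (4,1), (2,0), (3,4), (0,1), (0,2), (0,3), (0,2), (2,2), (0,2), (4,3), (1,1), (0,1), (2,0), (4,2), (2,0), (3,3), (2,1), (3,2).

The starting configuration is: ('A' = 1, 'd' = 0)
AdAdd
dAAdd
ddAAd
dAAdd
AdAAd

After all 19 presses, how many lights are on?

11

k=0  AdAdd
dAAdd
ddAAd
dAAdd
AdAAd
k=1  dAAdd
AAAdd
ddAAd
dAAdd
AdAAd
k=2  dAAdd
AAAdd
ddAAd
ddAdd
dAdAd
k=3  dAAdd
dAAdd
AAAAd
AdAdd
dAdAd
k=4  dAAdd
dAAdd
AAAAA
AdAAA
dAdAA
k=5  Adddd
ddAdd
AAAAA
AdAAA
dAdAA
k=6  AAAAd
ddddd
AAAAA
AdAAA
dAdAA
k=7  AAddA
dddAd
AAAAA
AdAAA
dAdAA
k=8  AdAAA
ddAAd
AAAAA
AdAAA
dAdAA
k=9  AdAAA
dddAd
AdddA
AddAA
dAdAA
k=10  AAddA
ddAAd
AdddA
AddAA
dAdAA
k=11  AAddA
ddAAd
AdddA
AdddA
dAAdd
k=12  AdddA
AAdAd
AAddA
AdddA
dAAdd
k=13  dAAdA
AddAd
AAddA
AdddA
dAAdd
k=14  dAAdA
dddAd
ddddA
ddddA
dAAdd
k=15  dAAdA
dddAd
ddddA
ddAdA
dddAd
k=16  dAAdA
AddAd
AAddA
AdAdA
dddAd
k=17  dAAdA
AddAd
AAdAA
AddAd
ddddd
k=18  dAAdA
AAdAd
ddAAA
AAdAd
ddddd
k=19  dAAdA
AAdAd
dddAA
AdAdd
ddAdd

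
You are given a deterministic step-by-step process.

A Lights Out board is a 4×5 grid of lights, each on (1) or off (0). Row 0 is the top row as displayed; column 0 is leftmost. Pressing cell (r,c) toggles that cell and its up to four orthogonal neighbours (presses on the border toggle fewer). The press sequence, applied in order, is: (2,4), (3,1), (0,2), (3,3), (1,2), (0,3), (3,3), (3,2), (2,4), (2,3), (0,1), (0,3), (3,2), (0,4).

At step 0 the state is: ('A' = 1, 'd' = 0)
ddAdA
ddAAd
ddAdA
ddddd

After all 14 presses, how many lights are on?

gen 0: ddAdA
ddAAd
ddAdA
ddddd
gen 1: ddAdA
ddAAA
ddAAd
ddddA
gen 2: ddAdA
ddAAA
dAAAd
AAAdA
gen 3: dAdAA
dddAA
dAAAd
AAAdA
gen 4: dAdAA
dddAA
dAAdd
AAdAd
gen 5: dAAAA
dAAdA
dAddd
AAdAd
gen 6: dAddd
dAAAA
dAddd
AAdAd
gen 7: dAddd
dAAAA
dAdAd
AAAdA
gen 8: dAddd
dAAAA
dAAAd
AddAA
gen 9: dAddd
dAAAd
dAAdA
AddAd
gen 10: dAddd
dAAdd
dAdAd
Adddd
gen 11: AdAdd
ddAdd
dAdAd
Adddd
gen 12: AddAA
ddAAd
dAdAd
Adddd
gen 13: AddAA
ddAAd
dAAAd
AAAAd
gen 14: Adddd
ddAAA
dAAAd
AAAAd

11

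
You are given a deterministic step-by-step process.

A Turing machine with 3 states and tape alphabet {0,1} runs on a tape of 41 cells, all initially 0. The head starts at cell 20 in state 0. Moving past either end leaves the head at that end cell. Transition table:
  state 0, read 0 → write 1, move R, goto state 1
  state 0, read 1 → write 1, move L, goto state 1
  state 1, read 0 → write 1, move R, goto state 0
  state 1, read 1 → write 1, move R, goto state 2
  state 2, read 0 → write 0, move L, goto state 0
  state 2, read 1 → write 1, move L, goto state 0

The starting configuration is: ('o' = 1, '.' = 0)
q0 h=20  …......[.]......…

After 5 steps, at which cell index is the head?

[0] q0 h=20  …......[.]......…
[1] q1 h=21  ….....o[.]......…
[2] q0 h=22  …....oo[.]......…
[3] q1 h=23  …...ooo[.]......…
[4] q0 h=24  …..oooo[.]......…
[5] q1 h=25  ….ooooo[.]......…

25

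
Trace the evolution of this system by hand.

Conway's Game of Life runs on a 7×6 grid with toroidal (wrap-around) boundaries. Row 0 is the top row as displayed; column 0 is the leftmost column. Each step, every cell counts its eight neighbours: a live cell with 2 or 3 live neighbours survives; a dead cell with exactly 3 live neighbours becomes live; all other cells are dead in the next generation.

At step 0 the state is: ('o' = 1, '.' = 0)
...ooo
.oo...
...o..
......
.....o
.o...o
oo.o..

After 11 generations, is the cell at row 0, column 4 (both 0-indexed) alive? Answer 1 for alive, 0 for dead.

step 0: ...ooo
.oo...
...o..
......
.....o
.o...o
oo.o..
step 1: ...ooo
..o...
..o...
......
o.....
.oo.oo
.o.o..
step 2: ...oo.
..o.o.
......
......
oo...o
.ooooo
.o....
step 3: ..ooo.
....o.
......
o.....
.o.o.o
...ooo
oo...o
step 4: ooooo.
....o.
......
o.....
..oo.o
.o.o..
oo....
step 5: o.ooo.
.oo.oo
......
......
ooooo.
.o.oo.
....oo
step 6: o.o...
ooo.oo
......
.ooo..
oo..oo
.o....
oo....
step 7: ..oo..
o.oo.o
....oo
.ooooo
...ooo
..o...
o.o...
step 8: o...oo
ooo..o
......
..o...
oo...o
.oo.oo
..o...
step 9: ..ooo.
.o..o.
o.o...
oo....
...ooo
..oooo
..o...
step 10: .oo.o.
.o..oo
o.o..o
ooooo.
.o....
..o..o
.o...o
step 11: .oooo.
....o.
......
...oo.
....oo
.oo...
.o.ooo

1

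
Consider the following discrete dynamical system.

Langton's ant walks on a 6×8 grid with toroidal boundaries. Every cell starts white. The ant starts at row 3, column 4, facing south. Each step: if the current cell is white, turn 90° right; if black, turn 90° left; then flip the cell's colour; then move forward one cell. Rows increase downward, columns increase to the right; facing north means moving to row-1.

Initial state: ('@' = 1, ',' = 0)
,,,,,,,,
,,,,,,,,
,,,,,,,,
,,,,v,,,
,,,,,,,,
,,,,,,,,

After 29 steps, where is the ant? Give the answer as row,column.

[0] ,,,,,,,,
,,,,,,,,
,,,,,,,,
,,,,v,,,
,,,,,,,,
,,,,,,,,
[1] ,,,,,,,,
,,,,,,,,
,,,,,,,,
,,,<@,,,
,,,,,,,,
,,,,,,,,
[2] ,,,,,,,,
,,,,,,,,
,,,^,,,,
,,,@@,,,
,,,,,,,,
,,,,,,,,
[3] ,,,,,,,,
,,,,,,,,
,,,@>,,,
,,,@@,,,
,,,,,,,,
,,,,,,,,
[4] ,,,,,,,,
,,,,,,,,
,,,@@,,,
,,,@v,,,
,,,,,,,,
,,,,,,,,
[5] ,,,,,,,,
,,,,,,,,
,,,@@,,,
,,,@,>,,
,,,,,,,,
,,,,,,,,
[6] ,,,,,,,,
,,,,,,,,
,,,@@,,,
,,,@,@,,
,,,,,v,,
,,,,,,,,
[7] ,,,,,,,,
,,,,,,,,
,,,@@,,,
,,,@,@,,
,,,,<@,,
,,,,,,,,
[8] ,,,,,,,,
,,,,,,,,
,,,@@,,,
,,,@^@,,
,,,,@@,,
,,,,,,,,
[9] ,,,,,,,,
,,,,,,,,
,,,@@,,,
,,,@@>,,
,,,,@@,,
,,,,,,,,
[10] ,,,,,,,,
,,,,,,,,
,,,@@^,,
,,,@@,,,
,,,,@@,,
,,,,,,,,
[11] ,,,,,,,,
,,,,,,,,
,,,@@@>,
,,,@@,,,
,,,,@@,,
,,,,,,,,
[12] ,,,,,,,,
,,,,,,,,
,,,@@@@,
,,,@@,v,
,,,,@@,,
,,,,,,,,
[13] ,,,,,,,,
,,,,,,,,
,,,@@@@,
,,,@@<@,
,,,,@@,,
,,,,,,,,
[14] ,,,,,,,,
,,,,,,,,
,,,@@^@,
,,,@@@@,
,,,,@@,,
,,,,,,,,
[15] ,,,,,,,,
,,,,,,,,
,,,@<,@,
,,,@@@@,
,,,,@@,,
,,,,,,,,
[16] ,,,,,,,,
,,,,,,,,
,,,@,,@,
,,,@v@@,
,,,,@@,,
,,,,,,,,
[17] ,,,,,,,,
,,,,,,,,
,,,@,,@,
,,,@,>@,
,,,,@@,,
,,,,,,,,
[18] ,,,,,,,,
,,,,,,,,
,,,@,^@,
,,,@,,@,
,,,,@@,,
,,,,,,,,
[19] ,,,,,,,,
,,,,,,,,
,,,@,@>,
,,,@,,@,
,,,,@@,,
,,,,,,,,
[20] ,,,,,,,,
,,,,,,^,
,,,@,@,,
,,,@,,@,
,,,,@@,,
,,,,,,,,
[21] ,,,,,,,,
,,,,,,@>
,,,@,@,,
,,,@,,@,
,,,,@@,,
,,,,,,,,
[22] ,,,,,,,,
,,,,,,@@
,,,@,@,v
,,,@,,@,
,,,,@@,,
,,,,,,,,
[23] ,,,,,,,,
,,,,,,@@
,,,@,@<@
,,,@,,@,
,,,,@@,,
,,,,,,,,
[24] ,,,,,,,,
,,,,,,^@
,,,@,@@@
,,,@,,@,
,,,,@@,,
,,,,,,,,
[25] ,,,,,,,,
,,,,,<,@
,,,@,@@@
,,,@,,@,
,,,,@@,,
,,,,,,,,
[26] ,,,,,^,,
,,,,,@,@
,,,@,@@@
,,,@,,@,
,,,,@@,,
,,,,,,,,
[27] ,,,,,@>,
,,,,,@,@
,,,@,@@@
,,,@,,@,
,,,,@@,,
,,,,,,,,
[28] ,,,,,@@,
,,,,,@v@
,,,@,@@@
,,,@,,@,
,,,,@@,,
,,,,,,,,
[29] ,,,,,@@,
,,,,,<@@
,,,@,@@@
,,,@,,@,
,,,,@@,,
,,,,,,,,

1,5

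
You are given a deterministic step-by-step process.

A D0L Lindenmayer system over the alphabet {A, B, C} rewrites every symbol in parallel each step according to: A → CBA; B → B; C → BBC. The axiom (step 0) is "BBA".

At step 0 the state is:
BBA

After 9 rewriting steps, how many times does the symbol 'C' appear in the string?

9

k=0  BBA
k=1  BBCBA
k=2  BBBBCBCBA
k=3  BBBBBBCBBBCBCBA
k=4  BBBBBBBBCBBBBBCBBBCBCBA
k=5  BBBBBBBBBBCBBBBBBBCBBBBBCBBBCBCBA
k=6  BBBBBBBBBBBBCBBBBBBBBBCBBBBBBBCBBBBBCBBBCBCBA
k=7  BBBBBBBBBBBBBBCBBBBBBBBBBBCBBBBBBBBBCBBBBBBBCBBBBBCBBBCBCBA
k=8  BBBBBBBBBBBBBBBBCBBBBBBBBBBBBBCBBBBBBBBBBBCBBBBBBBBBCBBBBBBBCBBBBBCBBBCBCBA
k=9  BBBBBBBBBBBBBBBBBBCBBBBBBBBBBBBBBBCBBBBBBBBBBBBBCBBBBBBBBBBBCBBBBBBBBBCBBBBBBBCBBBBBCBBBCBCBA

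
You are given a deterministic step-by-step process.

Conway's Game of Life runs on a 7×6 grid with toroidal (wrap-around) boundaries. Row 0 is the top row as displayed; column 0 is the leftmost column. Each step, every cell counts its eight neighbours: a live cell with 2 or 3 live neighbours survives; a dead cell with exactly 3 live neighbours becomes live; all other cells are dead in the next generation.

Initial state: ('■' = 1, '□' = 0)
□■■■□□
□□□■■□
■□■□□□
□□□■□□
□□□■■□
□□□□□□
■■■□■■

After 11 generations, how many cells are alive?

36

t=0: □■■■□□
□□□■■□
■□■□□□
□□□■□□
□□□■■□
□□□□□□
■■■□■■
t=1: □□□□□□
□□□□■□
□□■□■□
□□■■■□
□□□■■□
■■■□□□
■□□□■■
t=2: □□□□■□
□□□■□□
□□■□■■
□□■□□■
□□□□■■
■■■□□□
■□□□□■
t=3: □□□□■■
□□□■□■
□□■□■■
■□□□□□
□□■■■■
□■□□■□
■□□□□■
t=4: □□□□□□
■□□■□□
■□□■■■
■■■□□□
■■■■■■
□■■□□□
■□□□□□
t=5: □□□□□□
■□□■□□
□□□■■□
□□□□□□
□□□□■■
□□□□■□
□■□□□□
t=6: □□□□□□
□□□■■□
□□□■■□
□□□■□■
□□□□■■
□□□□■■
□□□□□□
t=7: □□□□□□
□□□■■□
□□■□□■
□□□■□■
■□□■□□
□□□□■■
□□□□□□
t=8: □□□□□□
□□□■■□
□□■□□■
■□■■□■
■□□■□□
□□□□■■
□□□□□□
t=9: □□□□□□
□□□■■□
■■■□□■
■□■■□■
■■■■□□
□□□□■■
□□□□□□
t=10: □□□□□□
■■■■■■
□□□□□□
□□□□□□
□□□□□□
■■■■■■
□□□□□□
t=11: ■■■■■■
■■■■■■
■■■■■■
□□□□□□
■■■■■■
■■■■■■
■■■■■■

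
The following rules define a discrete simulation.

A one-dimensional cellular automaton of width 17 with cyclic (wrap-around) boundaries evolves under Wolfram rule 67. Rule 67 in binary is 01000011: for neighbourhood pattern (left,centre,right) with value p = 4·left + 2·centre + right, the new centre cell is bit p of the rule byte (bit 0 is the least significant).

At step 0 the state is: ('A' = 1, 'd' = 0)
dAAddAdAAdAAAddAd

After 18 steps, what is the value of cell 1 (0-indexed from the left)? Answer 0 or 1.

gen 0: dAAddAdAAdAAAddAd
gen 1: AdAdAdddAdddAdAdd
gen 2: ddddddAAddAAddddA
gen 3: dAAAAAdAdAdAdAAAd
gen 4: AddddAdddddddddAd
gen 5: ddAAAddAAAAAAAAdd
gen 6: AAddAdAdddddddAdA
gen 7: dAdAddddAAAAAAddd
gen 8: AddddAAAdddddAdAA
gen 9: AdAAAddAdAAAAdddd
gen 10: ddddAdAdddddAdAAA
gen 11: dAAAddddAAAAddddA
gen 12: dddAdAAAdddAdAAAd
gen 13: AAAddddAdAAddddAd
gen 14: ddAdAAAdddAdAAAdd
gen 15: AAddddAdAAddddAdA
gen 16: dAdAAAdddAdAAAddd
gen 17: AddddAdAAddddAdAA
gen 18: AdAAAdddAdAAAdddd

0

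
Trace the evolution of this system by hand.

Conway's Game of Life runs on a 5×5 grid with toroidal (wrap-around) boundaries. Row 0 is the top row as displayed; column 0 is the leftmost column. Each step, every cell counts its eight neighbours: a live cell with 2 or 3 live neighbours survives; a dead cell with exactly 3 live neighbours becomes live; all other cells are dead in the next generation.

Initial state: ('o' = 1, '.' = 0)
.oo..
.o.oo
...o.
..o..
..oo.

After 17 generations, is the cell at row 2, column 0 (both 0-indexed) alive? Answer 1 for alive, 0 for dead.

1

step 0: .oo..
.o.oo
...o.
..o..
..oo.
step 1: oo..o
oo.oo
...oo
..o..
...o.
step 2: .o...
.o...
.o...
..o.o
ooooo
step 3: ...oo
ooo..
ooo..
....o
....o
step 4: .oooo
.....
..ooo
.o.oo
o...o
step 5: .oooo
oo...
o.o.o
.o...
.....
step 6: .oooo
.....
..o.o
oo...
oo.o.
step 7: .o.oo
oo..o
oo...
...o.
...o.
step 8: .o.o.
...o.
.oo..
..o.o
...o.
step 9: ...oo
.o.o.
.oo..
.oo..
...oo
step 10: o....
oo.oo
o..o.
oo...
o...o
step 11: ...o.
.ooo.
...o.
.o...
....o
step 12: ...oo
...oo
.o.o.
.....
.....
step 13: ...oo
o....
..ooo
.....
.....
step 14: ....o
o.o..
...oo
...o.
.....
step 15: .....
o....
..ooo
...oo
.....
step 16: .....
...oo
o.o..
..o.o
.....
step 17: .....
...oo
ooo..
.o.o.
.....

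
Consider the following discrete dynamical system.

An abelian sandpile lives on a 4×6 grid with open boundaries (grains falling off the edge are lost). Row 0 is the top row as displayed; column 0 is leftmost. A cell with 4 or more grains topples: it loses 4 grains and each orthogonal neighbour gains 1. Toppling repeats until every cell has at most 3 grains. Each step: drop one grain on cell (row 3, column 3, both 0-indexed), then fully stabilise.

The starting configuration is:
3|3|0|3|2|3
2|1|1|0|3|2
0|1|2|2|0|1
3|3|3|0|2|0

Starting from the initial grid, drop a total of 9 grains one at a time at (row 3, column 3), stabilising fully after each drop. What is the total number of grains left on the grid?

40

gen 0: 3|3|0|3|2|3
2|1|1|0|3|2
0|1|2|2|0|1
3|3|3|0|2|0
gen 1: 3|3|0|3|2|3
2|1|1|0|3|2
0|1|2|2|0|1
3|3|3|1|2|0
gen 2: 3|3|0|3|2|3
2|1|1|0|3|2
0|1|2|2|0|1
3|3|3|2|2|0
gen 3: 3|3|0|3|2|3
2|1|1|0|3|2
0|1|2|2|0|1
3|3|3|3|2|0
gen 4: 3|3|0|3|2|3
2|1|1|0|3|2
1|2|3|3|0|1
0|1|1|1|3|0
gen 5: 3|3|0|3|2|3
2|1|1|0|3|2
1|2|3|3|0|1
0|1|1|2|3|0
gen 6: 3|3|0|3|2|3
2|1|1|0|3|2
1|2|3|3|0|1
0|1|1|3|3|0
gen 7: 3|3|0|3|2|3
2|1|2|1|3|2
1|3|0|1|2|1
0|1|3|2|0|1
gen 8: 3|3|0|3|2|3
2|1|2|1|3|2
1|3|0|1|2|1
0|1|3|3|0|1
gen 9: 3|3|0|3|2|3
2|1|2|1|3|2
1|3|1|2|2|1
0|2|0|1|1|1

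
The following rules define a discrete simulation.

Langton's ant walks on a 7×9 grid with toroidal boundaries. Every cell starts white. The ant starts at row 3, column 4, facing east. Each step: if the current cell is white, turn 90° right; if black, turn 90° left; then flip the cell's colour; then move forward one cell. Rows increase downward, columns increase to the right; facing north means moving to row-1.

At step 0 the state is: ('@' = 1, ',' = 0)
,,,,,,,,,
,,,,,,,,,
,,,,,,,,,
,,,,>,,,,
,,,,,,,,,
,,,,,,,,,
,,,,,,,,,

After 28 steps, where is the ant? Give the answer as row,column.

1,2

t=0: ,,,,,,,,,
,,,,,,,,,
,,,,,,,,,
,,,,>,,,,
,,,,,,,,,
,,,,,,,,,
,,,,,,,,,
t=1: ,,,,,,,,,
,,,,,,,,,
,,,,,,,,,
,,,,@,,,,
,,,,v,,,,
,,,,,,,,,
,,,,,,,,,
t=2: ,,,,,,,,,
,,,,,,,,,
,,,,,,,,,
,,,,@,,,,
,,,<@,,,,
,,,,,,,,,
,,,,,,,,,
t=3: ,,,,,,,,,
,,,,,,,,,
,,,,,,,,,
,,,^@,,,,
,,,@@,,,,
,,,,,,,,,
,,,,,,,,,
t=4: ,,,,,,,,,
,,,,,,,,,
,,,,,,,,,
,,,@>,,,,
,,,@@,,,,
,,,,,,,,,
,,,,,,,,,
t=5: ,,,,,,,,,
,,,,,,,,,
,,,,^,,,,
,,,@,,,,,
,,,@@,,,,
,,,,,,,,,
,,,,,,,,,
t=6: ,,,,,,,,,
,,,,,,,,,
,,,,@>,,,
,,,@,,,,,
,,,@@,,,,
,,,,,,,,,
,,,,,,,,,
t=7: ,,,,,,,,,
,,,,,,,,,
,,,,@@,,,
,,,@,v,,,
,,,@@,,,,
,,,,,,,,,
,,,,,,,,,
t=8: ,,,,,,,,,
,,,,,,,,,
,,,,@@,,,
,,,@<@,,,
,,,@@,,,,
,,,,,,,,,
,,,,,,,,,
t=9: ,,,,,,,,,
,,,,,,,,,
,,,,^@,,,
,,,@@@,,,
,,,@@,,,,
,,,,,,,,,
,,,,,,,,,
t=10: ,,,,,,,,,
,,,,,,,,,
,,,<,@,,,
,,,@@@,,,
,,,@@,,,,
,,,,,,,,,
,,,,,,,,,
t=11: ,,,,,,,,,
,,,^,,,,,
,,,@,@,,,
,,,@@@,,,
,,,@@,,,,
,,,,,,,,,
,,,,,,,,,
t=12: ,,,,,,,,,
,,,@>,,,,
,,,@,@,,,
,,,@@@,,,
,,,@@,,,,
,,,,,,,,,
,,,,,,,,,
t=13: ,,,,,,,,,
,,,@@,,,,
,,,@v@,,,
,,,@@@,,,
,,,@@,,,,
,,,,,,,,,
,,,,,,,,,
t=14: ,,,,,,,,,
,,,@@,,,,
,,,<@@,,,
,,,@@@,,,
,,,@@,,,,
,,,,,,,,,
,,,,,,,,,
t=15: ,,,,,,,,,
,,,@@,,,,
,,,,@@,,,
,,,v@@,,,
,,,@@,,,,
,,,,,,,,,
,,,,,,,,,
t=16: ,,,,,,,,,
,,,@@,,,,
,,,,@@,,,
,,,,>@,,,
,,,@@,,,,
,,,,,,,,,
,,,,,,,,,
t=17: ,,,,,,,,,
,,,@@,,,,
,,,,^@,,,
,,,,,@,,,
,,,@@,,,,
,,,,,,,,,
,,,,,,,,,
t=18: ,,,,,,,,,
,,,@@,,,,
,,,<,@,,,
,,,,,@,,,
,,,@@,,,,
,,,,,,,,,
,,,,,,,,,
t=19: ,,,,,,,,,
,,,^@,,,,
,,,@,@,,,
,,,,,@,,,
,,,@@,,,,
,,,,,,,,,
,,,,,,,,,
t=20: ,,,,,,,,,
,,<,@,,,,
,,,@,@,,,
,,,,,@,,,
,,,@@,,,,
,,,,,,,,,
,,,,,,,,,
t=21: ,,^,,,,,,
,,@,@,,,,
,,,@,@,,,
,,,,,@,,,
,,,@@,,,,
,,,,,,,,,
,,,,,,,,,
t=22: ,,@>,,,,,
,,@,@,,,,
,,,@,@,,,
,,,,,@,,,
,,,@@,,,,
,,,,,,,,,
,,,,,,,,,
t=23: ,,@@,,,,,
,,@v@,,,,
,,,@,@,,,
,,,,,@,,,
,,,@@,,,,
,,,,,,,,,
,,,,,,,,,
t=24: ,,@@,,,,,
,,<@@,,,,
,,,@,@,,,
,,,,,@,,,
,,,@@,,,,
,,,,,,,,,
,,,,,,,,,
t=25: ,,@@,,,,,
,,,@@,,,,
,,v@,@,,,
,,,,,@,,,
,,,@@,,,,
,,,,,,,,,
,,,,,,,,,
t=26: ,,@@,,,,,
,,,@@,,,,
,<@@,@,,,
,,,,,@,,,
,,,@@,,,,
,,,,,,,,,
,,,,,,,,,
t=27: ,,@@,,,,,
,^,@@,,,,
,@@@,@,,,
,,,,,@,,,
,,,@@,,,,
,,,,,,,,,
,,,,,,,,,
t=28: ,,@@,,,,,
,@>@@,,,,
,@@@,@,,,
,,,,,@,,,
,,,@@,,,,
,,,,,,,,,
,,,,,,,,,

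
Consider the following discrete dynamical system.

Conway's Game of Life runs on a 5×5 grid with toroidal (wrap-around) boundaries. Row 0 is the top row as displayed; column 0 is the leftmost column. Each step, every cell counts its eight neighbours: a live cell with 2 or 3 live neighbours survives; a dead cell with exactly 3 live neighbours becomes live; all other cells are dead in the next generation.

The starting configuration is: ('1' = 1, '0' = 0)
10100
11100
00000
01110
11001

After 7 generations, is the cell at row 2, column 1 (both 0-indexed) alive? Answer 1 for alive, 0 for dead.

k=0  10100
11100
00000
01110
11001
k=1  00110
10100
10010
01111
00001
k=2  01111
00100
10000
01100
11001
k=3  00001
10101
00100
00101
00001
k=4  00001
11001
10101
00000
10001
k=5  01010
01000
00011
01010
10001
k=6  01101
10011
10011
00110
11011
k=7  00000
00000
11000
00000
00000

1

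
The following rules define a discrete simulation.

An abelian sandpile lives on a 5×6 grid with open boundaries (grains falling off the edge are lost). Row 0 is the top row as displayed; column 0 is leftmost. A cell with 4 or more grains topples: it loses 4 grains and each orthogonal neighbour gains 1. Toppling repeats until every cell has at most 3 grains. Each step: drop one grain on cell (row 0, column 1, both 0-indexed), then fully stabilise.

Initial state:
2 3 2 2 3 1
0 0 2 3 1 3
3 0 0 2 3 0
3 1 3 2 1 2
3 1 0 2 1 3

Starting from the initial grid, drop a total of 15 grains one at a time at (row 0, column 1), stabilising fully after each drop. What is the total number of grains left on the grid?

56

t=0: 2 3 2 2 3 1
0 0 2 3 1 3
3 0 0 2 3 0
3 1 3 2 1 2
3 1 0 2 1 3
t=1: 3 0 3 2 3 1
0 1 2 3 1 3
3 0 0 2 3 0
3 1 3 2 1 2
3 1 0 2 1 3
t=2: 3 1 3 2 3 1
0 1 2 3 1 3
3 0 0 2 3 0
3 1 3 2 1 2
3 1 0 2 1 3
t=3: 3 2 3 2 3 1
0 1 2 3 1 3
3 0 0 2 3 0
3 1 3 2 1 2
3 1 0 2 1 3
t=4: 3 3 3 2 3 1
0 1 2 3 1 3
3 0 0 2 3 0
3 1 3 2 1 2
3 1 0 2 1 3
t=5: 0 2 0 3 3 1
1 2 3 3 1 3
3 0 0 2 3 0
3 1 3 2 1 2
3 1 0 2 1 3
t=6: 0 3 0 3 3 1
1 2 3 3 1 3
3 0 0 2 3 0
3 1 3 2 1 2
3 1 0 2 1 3
t=7: 1 0 1 3 3 1
1 3 3 3 1 3
3 0 0 2 3 0
3 1 3 2 1 2
3 1 0 2 1 3
t=8: 1 1 1 3 3 1
1 3 3 3 1 3
3 0 0 2 3 0
3 1 3 2 1 2
3 1 0 2 1 3
t=9: 1 2 1 3 3 1
1 3 3 3 1 3
3 0 0 2 3 0
3 1 3 2 1 2
3 1 0 2 1 3
t=10: 1 3 1 3 3 1
1 3 3 3 1 3
3 0 0 2 3 0
3 1 3 2 1 2
3 1 0 2 1 3
t=11: 2 2 0 2 0 2
2 1 2 1 3 3
3 1 1 3 3 0
3 1 3 2 1 2
3 1 0 2 1 3
t=12: 2 3 0 2 0 2
2 1 2 1 3 3
3 1 1 3 3 0
3 1 3 2 1 2
3 1 0 2 1 3
t=13: 3 0 1 2 0 2
2 2 2 1 3 3
3 1 1 3 3 0
3 1 3 2 1 2
3 1 0 2 1 3
t=14: 3 1 1 2 0 2
2 2 2 1 3 3
3 1 1 3 3 0
3 1 3 2 1 2
3 1 0 2 1 3
t=15: 3 2 1 2 0 2
2 2 2 1 3 3
3 1 1 3 3 0
3 1 3 2 1 2
3 1 0 2 1 3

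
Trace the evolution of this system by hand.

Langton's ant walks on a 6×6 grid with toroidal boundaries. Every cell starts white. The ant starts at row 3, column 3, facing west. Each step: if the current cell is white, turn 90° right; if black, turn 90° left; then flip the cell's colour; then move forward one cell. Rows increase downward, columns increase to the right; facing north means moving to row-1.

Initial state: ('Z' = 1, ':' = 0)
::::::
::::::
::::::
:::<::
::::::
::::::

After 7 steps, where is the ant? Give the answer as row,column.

gen 0: ::::::
::::::
::::::
:::<::
::::::
::::::
gen 1: ::::::
::::::
:::^::
:::Z::
::::::
::::::
gen 2: ::::::
::::::
:::Z>:
:::Z::
::::::
::::::
gen 3: ::::::
::::::
:::ZZ:
:::Zv:
::::::
::::::
gen 4: ::::::
::::::
:::ZZ:
:::<Z:
::::::
::::::
gen 5: ::::::
::::::
:::ZZ:
::::Z:
:::v::
::::::
gen 6: ::::::
::::::
:::ZZ:
::::Z:
::<Z::
::::::
gen 7: ::::::
::::::
:::ZZ:
::^:Z:
::ZZ::
::::::

3,2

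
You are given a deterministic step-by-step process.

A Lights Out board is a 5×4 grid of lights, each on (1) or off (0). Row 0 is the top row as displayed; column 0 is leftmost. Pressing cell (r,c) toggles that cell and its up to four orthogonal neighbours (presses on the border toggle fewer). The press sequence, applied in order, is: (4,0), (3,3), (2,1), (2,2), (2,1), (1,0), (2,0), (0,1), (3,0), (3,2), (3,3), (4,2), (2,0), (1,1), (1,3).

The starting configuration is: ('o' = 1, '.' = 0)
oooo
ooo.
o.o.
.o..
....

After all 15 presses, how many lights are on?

0) oooo
ooo.
o.o.
.o..
....
1) oooo
ooo.
o.o.
oo..
oo..
2) oooo
ooo.
o.oo
oooo
oo.o
3) oooo
o.o.
.o.o
o.oo
oo.o
4) oooo
o...
..o.
o..o
oo.o
5) oooo
oo..
oo..
oo.o
oo.o
6) .ooo
....
.o..
oo.o
oo.o
7) .ooo
o...
o...
.o.o
oo.o
8) o..o
oo..
o...
.o.o
oo.o
9) o..o
oo..
....
o..o
.o.o
10) o..o
oo..
..o.
ooo.
.ooo
11) o..o
oo..
..oo
oo.o
.oo.
12) o..o
oo..
..oo
oooo
...o
13) o..o
.o..
oooo
.ooo
...o
14) oo.o
o.o.
o.oo
.ooo
...o
15) oo..
o..o
o.o.
.ooo
...o

10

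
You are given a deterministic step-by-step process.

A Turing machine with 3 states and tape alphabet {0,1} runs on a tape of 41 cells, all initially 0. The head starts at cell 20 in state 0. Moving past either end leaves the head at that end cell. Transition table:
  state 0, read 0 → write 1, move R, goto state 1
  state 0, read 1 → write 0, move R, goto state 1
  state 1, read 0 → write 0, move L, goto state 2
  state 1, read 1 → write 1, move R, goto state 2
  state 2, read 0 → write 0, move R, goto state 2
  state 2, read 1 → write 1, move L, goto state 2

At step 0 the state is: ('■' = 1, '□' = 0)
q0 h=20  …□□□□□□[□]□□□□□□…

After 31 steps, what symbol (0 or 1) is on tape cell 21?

0

[0] q0 h=20  …□□□□□□[□]□□□□□□…
[1] q1 h=21  …□□□□□■[□]□□□□□□…
[2] q2 h=20  …□□□□□□[■]□□□□□□…
[3] q2 h=19  …□□□□□□[□]■□□□□□…
[4] q2 h=20  …□□□□□□[■]□□□□□□…
[5] q2 h=19  …□□□□□□[□]■□□□□□…
[6] q2 h=20  …□□□□□□[■]□□□□□□…
[7] q2 h=19  …□□□□□□[□]■□□□□□…
[8] q2 h=20  …□□□□□□[■]□□□□□□…
[9] q2 h=19  …□□□□□□[□]■□□□□□…
[10] q2 h=20  …□□□□□□[■]□□□□□□…
[11] q2 h=19  …□□□□□□[□]■□□□□□…
[12] q2 h=20  …□□□□□□[■]□□□□□□…
[13] q2 h=19  …□□□□□□[□]■□□□□□…
[14] q2 h=20  …□□□□□□[■]□□□□□□…
[15] q2 h=19  …□□□□□□[□]■□□□□□…
[16] q2 h=20  …□□□□□□[■]□□□□□□…
[17] q2 h=19  …□□□□□□[□]■□□□□□…
[18] q2 h=20  …□□□□□□[■]□□□□□□…
[19] q2 h=19  …□□□□□□[□]■□□□□□…
[20] q2 h=20  …□□□□□□[■]□□□□□□…
[21] q2 h=19  …□□□□□□[□]■□□□□□…
[22] q2 h=20  …□□□□□□[■]□□□□□□…
[23] q2 h=19  …□□□□□□[□]■□□□□□…
[24] q2 h=20  …□□□□□□[■]□□□□□□…
[25] q2 h=19  …□□□□□□[□]■□□□□□…
[26] q2 h=20  …□□□□□□[■]□□□□□□…
[27] q2 h=19  …□□□□□□[□]■□□□□□…
[28] q2 h=20  …□□□□□□[■]□□□□□□…
[29] q2 h=19  …□□□□□□[□]■□□□□□…
[30] q2 h=20  …□□□□□□[■]□□□□□□…
[31] q2 h=19  …□□□□□□[□]■□□□□□…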